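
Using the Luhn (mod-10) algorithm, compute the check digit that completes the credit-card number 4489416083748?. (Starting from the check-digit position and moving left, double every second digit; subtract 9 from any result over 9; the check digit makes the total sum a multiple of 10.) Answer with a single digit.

4

Partial digits right→left: 8 4 7 3 8 0 6 1 4 9 8 4 4
Double every second digit counting from the check-digit position (so the 1st, 3rd, 5th, ... of the partial from the right).
  doubled (with −9 where >9): 7 5 7 3 8 7 8 → sum 45
  kept as-is: 4 3 0 1 9 4 → sum 21
Total = 45 + 21 = 66.
Check digit = (10 − (66 mod 10)) mod 10 = 4.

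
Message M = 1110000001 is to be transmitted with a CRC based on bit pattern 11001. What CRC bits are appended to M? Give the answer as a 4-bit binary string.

Append 4 zeros: 11100000010000. Divide by 11001 (XOR where the leading bit is 1):
  pos 0: 11100 XOR 11001 = 00101
  pos 2: 10100 XOR 11001 = 01101
  pos 3: 11010 XOR 11001 = 00011
  pos 6: 11010 XOR 11001 = 00011
  pos 9: 11000 XOR 11001 = 00001
Remainder (last 4 bits) = 0001. This is the CRC / FCS.

0001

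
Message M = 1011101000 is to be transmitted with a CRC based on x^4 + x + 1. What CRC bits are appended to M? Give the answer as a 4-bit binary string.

Append 4 zeros: 10111010000000. Divide by 10011 (XOR where the leading bit is 1):
  pos 0: 10111 XOR 10011 = 00100
  pos 2: 10001 XOR 10011 = 00010
  pos 5: 10000 XOR 10011 = 00011
  pos 8: 11000 XOR 10011 = 01011
  pos 9: 10110 XOR 10011 = 00101
Remainder (last 4 bits) = 0101. This is the CRC / FCS.

0101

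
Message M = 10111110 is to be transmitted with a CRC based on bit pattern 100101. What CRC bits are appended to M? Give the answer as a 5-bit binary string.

Append 5 zeros: 1011111000000. Divide by 100101 (XOR where the leading bit is 1):
  pos 0: 101111 XOR 100101 = 001010
  pos 2: 101010 XOR 100101 = 001111
  pos 4: 111100 XOR 100101 = 011001
  pos 5: 110010 XOR 100101 = 010111
  pos 6: 101110 XOR 100101 = 001011
Remainder (last 5 bits) = 10110. This is the CRC / FCS.

10110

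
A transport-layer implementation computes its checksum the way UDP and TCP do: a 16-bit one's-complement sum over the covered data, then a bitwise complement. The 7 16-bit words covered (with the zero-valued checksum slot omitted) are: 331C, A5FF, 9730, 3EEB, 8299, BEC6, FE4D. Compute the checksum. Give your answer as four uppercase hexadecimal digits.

111A

One's-complement addition (fold any carry out of bit 15 back into bit 0):
  0x331C + 0xA5FF = 0x0D91B
  0xD91B + 0x9730 = 0x1704B → wrap carry → 0x704C
  0x704C + 0x3EEB = 0x0AF37
  0xAF37 + 0x8299 = 0x131D0 → wrap carry → 0x31D1
  0x31D1 + 0xBEC6 = 0x0F097
  0xF097 + 0xFE4D = 0x1EEE4 → wrap carry → 0xEEE5
One's-complement sum = 0xEEE5.
Checksum = ~0xEEE5 & 0xFFFF = 0x111A.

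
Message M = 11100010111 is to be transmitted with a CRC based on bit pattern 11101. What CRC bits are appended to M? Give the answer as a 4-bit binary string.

Append 4 zeros: 111000101110000. Divide by 11101 (XOR where the leading bit is 1):
  pos 0: 11100 XOR 11101 = 00001
  pos 4: 10101 XOR 11101 = 01000
  pos 5: 10001 XOR 11101 = 01100
  pos 6: 11001 XOR 11101 = 00100
  pos 8: 10000 XOR 11101 = 01101
  pos 9: 11010 XOR 11101 = 00111
Remainder (last 4 bits) = 1110. This is the CRC / FCS.

1110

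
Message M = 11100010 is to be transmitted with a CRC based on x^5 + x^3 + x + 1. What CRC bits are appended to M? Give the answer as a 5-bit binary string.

Append 5 zeros: 1110001000000. Divide by 101011 (XOR where the leading bit is 1):
  pos 0: 111000 XOR 101011 = 010011
  pos 1: 100111 XOR 101011 = 001100
  pos 3: 110000 XOR 101011 = 011011
  pos 4: 110110 XOR 101011 = 011101
  pos 5: 111010 XOR 101011 = 010001
  pos 6: 100010 XOR 101011 = 001001
Remainder (last 5 bits) = 10010. This is the CRC / FCS.

10010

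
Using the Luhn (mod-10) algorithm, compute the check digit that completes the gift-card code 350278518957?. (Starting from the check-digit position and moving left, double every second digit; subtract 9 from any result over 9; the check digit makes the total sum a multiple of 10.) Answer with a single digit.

Partial digits right→left: 7 5 9 8 1 5 8 7 2 0 5 3
Double every second digit counting from the check-digit position (so the 1st, 3rd, 5th, ... of the partial from the right).
  doubled (with −9 where >9): 5 9 2 7 4 1 → sum 28
  kept as-is: 5 8 5 7 0 3 → sum 28
Total = 28 + 28 = 56.
Check digit = (10 − (56 mod 10)) mod 10 = 4.

4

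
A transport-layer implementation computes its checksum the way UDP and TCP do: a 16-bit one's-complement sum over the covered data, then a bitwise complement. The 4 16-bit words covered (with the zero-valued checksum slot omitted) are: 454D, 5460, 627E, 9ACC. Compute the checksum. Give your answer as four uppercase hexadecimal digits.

One's-complement addition (fold any carry out of bit 15 back into bit 0):
  0x454D + 0x5460 = 0x099AD
  0x99AD + 0x627E = 0x0FC2B
  0xFC2B + 0x9ACC = 0x196F7 → wrap carry → 0x96F8
One's-complement sum = 0x96F8.
Checksum = ~0x96F8 & 0xFFFF = 0x6907.

6907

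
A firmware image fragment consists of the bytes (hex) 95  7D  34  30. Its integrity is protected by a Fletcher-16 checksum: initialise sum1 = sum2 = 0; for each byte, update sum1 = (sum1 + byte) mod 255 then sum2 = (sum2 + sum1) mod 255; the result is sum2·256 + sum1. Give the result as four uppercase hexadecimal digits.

Running sums (mod 255):
  after byte 0 (95): sum1=149, sum2=149
  after byte 1 (7D): sum1=19, sum2=168
  after byte 2 (34): sum1=71, sum2=239
  after byte 3 (30): sum1=119, sum2=103
Checksum = sum2·256 + sum1 = 103·256 + 119 = 26487 = 0x6777.

6777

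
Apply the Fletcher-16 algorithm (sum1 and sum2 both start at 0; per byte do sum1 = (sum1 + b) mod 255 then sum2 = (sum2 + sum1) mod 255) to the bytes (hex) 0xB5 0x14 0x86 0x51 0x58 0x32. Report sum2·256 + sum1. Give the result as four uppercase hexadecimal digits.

972C

Running sums (mod 255):
  after byte 0 (0xB5): sum1=181, sum2=181
  after byte 1 (0x14): sum1=201, sum2=127
  after byte 2 (0x86): sum1=80, sum2=207
  after byte 3 (0x51): sum1=161, sum2=113
  after byte 4 (0x58): sum1=249, sum2=107
  after byte 5 (0x32): sum1=44, sum2=151
Checksum = sum2·256 + sum1 = 151·256 + 44 = 38700 = 0x972C.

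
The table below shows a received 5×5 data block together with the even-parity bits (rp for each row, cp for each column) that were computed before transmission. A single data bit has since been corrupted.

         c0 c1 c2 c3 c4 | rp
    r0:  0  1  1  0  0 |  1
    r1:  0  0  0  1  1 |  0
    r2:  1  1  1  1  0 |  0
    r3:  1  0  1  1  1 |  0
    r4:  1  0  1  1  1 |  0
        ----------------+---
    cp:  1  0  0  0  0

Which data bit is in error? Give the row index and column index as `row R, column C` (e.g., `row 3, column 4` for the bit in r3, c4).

row 0, column 4

Recompute each row's even parity and compare to rp:
  r0: data parity 0, sent rp 1 → mismatch
  r1: data parity 0, sent rp 0 → ok
  r2: data parity 0, sent rp 0 → ok
  r3: data parity 0, sent rp 0 → ok
  r4: data parity 0, sent rp 0 → ok
Recompute each column's even parity and compare to cp:
  c0: data parity 1, sent cp 1 → ok
  c1: data parity 0, sent cp 0 → ok
  c2: data parity 0, sent cp 0 → ok
  c3: data parity 0, sent cp 0 → ok
  c4: data parity 1, sent cp 0 → mismatch
Exactly one row (r0) and one column (c4) fail → the flipped bit is at their intersection.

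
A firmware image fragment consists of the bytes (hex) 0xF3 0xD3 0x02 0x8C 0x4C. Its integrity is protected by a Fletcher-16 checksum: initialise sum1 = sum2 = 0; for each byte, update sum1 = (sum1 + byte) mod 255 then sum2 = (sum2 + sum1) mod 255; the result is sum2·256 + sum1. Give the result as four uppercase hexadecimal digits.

7EA2

Running sums (mod 255):
  after byte 0 (0xF3): sum1=243, sum2=243
  after byte 1 (0xD3): sum1=199, sum2=187
  after byte 2 (0x02): sum1=201, sum2=133
  after byte 3 (0x8C): sum1=86, sum2=219
  after byte 4 (0x4C): sum1=162, sum2=126
Checksum = sum2·256 + sum1 = 126·256 + 162 = 32418 = 0x7EA2.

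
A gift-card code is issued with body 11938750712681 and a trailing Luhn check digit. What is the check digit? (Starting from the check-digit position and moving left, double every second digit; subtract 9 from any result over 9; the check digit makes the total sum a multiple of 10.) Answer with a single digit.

0

Partial digits right→left: 1 8 6 2 1 7 0 5 7 8 3 9 1 1
Double every second digit counting from the check-digit position (so the 1st, 3rd, 5th, ... of the partial from the right).
  doubled (with −9 where >9): 2 3 2 0 5 6 2 → sum 20
  kept as-is: 8 2 7 5 8 9 1 → sum 40
Total = 20 + 40 = 60.
Check digit = (10 − (60 mod 10)) mod 10 = 0.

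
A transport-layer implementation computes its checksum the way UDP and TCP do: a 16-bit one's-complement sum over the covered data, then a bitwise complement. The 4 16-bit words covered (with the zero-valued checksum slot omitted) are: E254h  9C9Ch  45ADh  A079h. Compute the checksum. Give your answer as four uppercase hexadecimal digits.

One's-complement addition (fold any carry out of bit 15 back into bit 0):
  0xE254 + 0x9C9C = 0x17EF0 → wrap carry → 0x7EF1
  0x7EF1 + 0x45AD = 0x0C49E
  0xC49E + 0xA079 = 0x16517 → wrap carry → 0x6518
One's-complement sum = 0x6518.
Checksum = ~0x6518 & 0xFFFF = 0x9AE7.

9AE7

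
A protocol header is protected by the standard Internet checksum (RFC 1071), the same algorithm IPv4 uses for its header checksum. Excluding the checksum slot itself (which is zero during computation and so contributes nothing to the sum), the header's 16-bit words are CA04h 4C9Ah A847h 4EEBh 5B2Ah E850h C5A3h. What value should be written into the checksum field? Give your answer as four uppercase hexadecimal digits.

E90E

One's-complement addition (fold any carry out of bit 15 back into bit 0):
  0xCA04 + 0x4C9A = 0x1169E → wrap carry → 0x169F
  0x169F + 0xA847 = 0x0BEE6
  0xBEE6 + 0x4EEB = 0x10DD1 → wrap carry → 0x0DD2
  0x0DD2 + 0x5B2A = 0x068FC
  0x68FC + 0xE850 = 0x1514C → wrap carry → 0x514D
  0x514D + 0xC5A3 = 0x116F0 → wrap carry → 0x16F1
One's-complement sum = 0x16F1.
Checksum = ~0x16F1 & 0xFFFF = 0xE90E.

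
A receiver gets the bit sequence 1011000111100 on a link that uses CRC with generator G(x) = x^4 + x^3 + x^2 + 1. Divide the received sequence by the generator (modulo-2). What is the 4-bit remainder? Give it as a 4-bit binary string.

Modulo-2 division of 1011000111100 by 11101:
  pos 0: 10110 XOR 11101 = 01011
  pos 1: 10110 XOR 11101 = 01011
  pos 2: 10110 XOR 11101 = 01011
  pos 3: 10111 XOR 11101 = 01010
  pos 4: 10101 XOR 11101 = 01000
  pos 5: 10001 XOR 11101 = 01100
  pos 6: 11001 XOR 11101 = 00100
  pos 8: 10000 XOR 11101 = 01101
Remainder = 1101 (nonzero — an error is detected).

1101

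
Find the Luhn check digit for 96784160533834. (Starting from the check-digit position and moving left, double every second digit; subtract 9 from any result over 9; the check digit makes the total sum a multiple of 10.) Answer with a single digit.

0

Partial digits right→left: 4 3 8 3 3 5 0 6 1 4 8 7 6 9
Double every second digit counting from the check-digit position (so the 1st, 3rd, 5th, ... of the partial from the right).
  doubled (with −9 where >9): 8 7 6 0 2 7 3 → sum 33
  kept as-is: 3 3 5 6 4 7 9 → sum 37
Total = 33 + 37 = 70.
Check digit = (10 − (70 mod 10)) mod 10 = 0.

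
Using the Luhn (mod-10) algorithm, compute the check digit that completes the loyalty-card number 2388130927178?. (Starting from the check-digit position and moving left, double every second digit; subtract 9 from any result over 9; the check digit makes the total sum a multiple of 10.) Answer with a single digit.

Partial digits right→left: 8 7 1 7 2 9 0 3 1 8 8 3 2
Double every second digit counting from the check-digit position (so the 1st, 3rd, 5th, ... of the partial from the right).
  doubled (with −9 where >9): 7 2 4 0 2 7 4 → sum 26
  kept as-is: 7 7 9 3 8 3 → sum 37
Total = 26 + 37 = 63.
Check digit = (10 − (63 mod 10)) mod 10 = 7.

7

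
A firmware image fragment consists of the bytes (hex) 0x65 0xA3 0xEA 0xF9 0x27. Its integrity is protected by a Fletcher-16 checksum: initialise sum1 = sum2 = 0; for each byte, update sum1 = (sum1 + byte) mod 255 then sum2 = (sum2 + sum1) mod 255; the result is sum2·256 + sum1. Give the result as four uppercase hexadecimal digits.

Running sums (mod 255):
  after byte 0 (0x65): sum1=101, sum2=101
  after byte 1 (0xA3): sum1=9, sum2=110
  after byte 2 (0xEA): sum1=243, sum2=98
  after byte 3 (0xF9): sum1=237, sum2=80
  after byte 4 (0x27): sum1=21, sum2=101
Checksum = sum2·256 + sum1 = 101·256 + 21 = 25877 = 0x6515.

6515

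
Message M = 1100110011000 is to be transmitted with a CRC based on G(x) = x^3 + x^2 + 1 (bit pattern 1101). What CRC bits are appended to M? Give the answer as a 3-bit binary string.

110

Append 3 zeros: 1100110011000000. Divide by 1101 (XOR where the leading bit is 1):
  pos 0: 1100 XOR 1101 = 0001
  pos 3: 1110 XOR 1101 = 0011
  pos 5: 1101 XOR 1101 = 0000
  pos 9: 1000 XOR 1101 = 0101
  pos 10: 1010 XOR 1101 = 0111
  pos 11: 1110 XOR 1101 = 0011
Remainder (last 3 bits) = 110. This is the CRC / FCS.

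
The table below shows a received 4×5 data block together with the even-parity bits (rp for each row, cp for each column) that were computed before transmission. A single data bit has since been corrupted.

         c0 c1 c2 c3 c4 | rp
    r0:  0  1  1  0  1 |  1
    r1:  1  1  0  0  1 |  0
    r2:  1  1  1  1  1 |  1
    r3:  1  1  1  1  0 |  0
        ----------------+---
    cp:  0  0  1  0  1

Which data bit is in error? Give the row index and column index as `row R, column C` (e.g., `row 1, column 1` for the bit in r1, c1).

Recompute each row's even parity and compare to rp:
  r0: data parity 1, sent rp 1 → ok
  r1: data parity 1, sent rp 0 → mismatch
  r2: data parity 1, sent rp 1 → ok
  r3: data parity 0, sent rp 0 → ok
Recompute each column's even parity and compare to cp:
  c0: data parity 1, sent cp 0 → mismatch
  c1: data parity 0, sent cp 0 → ok
  c2: data parity 1, sent cp 1 → ok
  c3: data parity 0, sent cp 0 → ok
  c4: data parity 1, sent cp 1 → ok
Exactly one row (r1) and one column (c0) fail → the flipped bit is at their intersection.

row 1, column 0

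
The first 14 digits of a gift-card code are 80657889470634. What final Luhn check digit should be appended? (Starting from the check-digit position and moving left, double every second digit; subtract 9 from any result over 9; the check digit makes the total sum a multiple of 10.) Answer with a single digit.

Partial digits right→left: 4 3 6 0 7 4 9 8 8 7 5 6 0 8
Double every second digit counting from the check-digit position (so the 1st, 3rd, 5th, ... of the partial from the right).
  doubled (with −9 where >9): 8 3 5 9 7 1 0 → sum 33
  kept as-is: 3 0 4 8 7 6 8 → sum 36
Total = 33 + 36 = 69.
Check digit = (10 − (69 mod 10)) mod 10 = 1.

1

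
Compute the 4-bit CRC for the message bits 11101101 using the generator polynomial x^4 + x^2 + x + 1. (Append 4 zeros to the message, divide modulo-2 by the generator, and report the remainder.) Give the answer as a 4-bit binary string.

Append 4 zeros: 111011010000. Divide by 10111 (XOR where the leading bit is 1):
  pos 0: 11101 XOR 10111 = 01010
  pos 1: 10101 XOR 10111 = 00010
  pos 4: 10010 XOR 10111 = 00101
  pos 6: 10100 XOR 10111 = 00011
Remainder (last 4 bits) = 0110. This is the CRC / FCS.

0110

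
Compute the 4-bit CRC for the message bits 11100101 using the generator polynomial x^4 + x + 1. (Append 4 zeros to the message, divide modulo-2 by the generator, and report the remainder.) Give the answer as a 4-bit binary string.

1100

Append 4 zeros: 111001010000. Divide by 10011 (XOR where the leading bit is 1):
  pos 0: 11100 XOR 10011 = 01111
  pos 1: 11111 XOR 10011 = 01100
  pos 2: 11000 XOR 10011 = 01011
  pos 3: 10111 XOR 10011 = 00100
  pos 5: 10000 XOR 10011 = 00011
Remainder (last 4 bits) = 1100. This is the CRC / FCS.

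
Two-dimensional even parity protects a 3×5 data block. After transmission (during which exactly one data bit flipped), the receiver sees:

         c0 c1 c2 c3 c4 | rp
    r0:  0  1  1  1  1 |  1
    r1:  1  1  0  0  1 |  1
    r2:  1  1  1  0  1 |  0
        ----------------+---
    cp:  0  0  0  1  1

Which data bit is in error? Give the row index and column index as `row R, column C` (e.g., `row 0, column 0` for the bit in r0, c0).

Recompute each row's even parity and compare to rp:
  r0: data parity 0, sent rp 1 → mismatch
  r1: data parity 1, sent rp 1 → ok
  r2: data parity 0, sent rp 0 → ok
Recompute each column's even parity and compare to cp:
  c0: data parity 0, sent cp 0 → ok
  c1: data parity 1, sent cp 0 → mismatch
  c2: data parity 0, sent cp 0 → ok
  c3: data parity 1, sent cp 1 → ok
  c4: data parity 1, sent cp 1 → ok
Exactly one row (r0) and one column (c1) fail → the flipped bit is at their intersection.

row 0, column 1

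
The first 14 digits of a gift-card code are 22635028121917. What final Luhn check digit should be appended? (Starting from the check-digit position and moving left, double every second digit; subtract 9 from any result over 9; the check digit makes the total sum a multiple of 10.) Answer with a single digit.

Partial digits right→left: 7 1 9 1 2 1 8 2 0 5 3 6 2 2
Double every second digit counting from the check-digit position (so the 1st, 3rd, 5th, ... of the partial from the right).
  doubled (with −9 where >9): 5 9 4 7 0 6 4 → sum 35
  kept as-is: 1 1 1 2 5 6 2 → sum 18
Total = 35 + 18 = 53.
Check digit = (10 − (53 mod 10)) mod 10 = 7.

7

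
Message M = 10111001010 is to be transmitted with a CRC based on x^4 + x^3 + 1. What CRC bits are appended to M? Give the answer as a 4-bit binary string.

0100

Append 4 zeros: 101110010100000. Divide by 11001 (XOR where the leading bit is 1):
  pos 0: 10111 XOR 11001 = 01110
  pos 1: 11100 XOR 11001 = 00101
  pos 3: 10101 XOR 11001 = 01100
  pos 4: 11000 XOR 11001 = 00001
  pos 8: 11000 XOR 11001 = 00001
Remainder (last 4 bits) = 0100. This is the CRC / FCS.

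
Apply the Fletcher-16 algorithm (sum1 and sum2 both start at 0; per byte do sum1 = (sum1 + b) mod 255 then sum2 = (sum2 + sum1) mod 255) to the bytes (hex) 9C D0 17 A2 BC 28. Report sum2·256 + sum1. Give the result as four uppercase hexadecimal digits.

Running sums (mod 255):
  after byte 0 (9C): sum1=156, sum2=156
  after byte 1 (D0): sum1=109, sum2=10
  after byte 2 (17): sum1=132, sum2=142
  after byte 3 (A2): sum1=39, sum2=181
  after byte 4 (BC): sum1=227, sum2=153
  after byte 5 (28): sum1=12, sum2=165
Checksum = sum2·256 + sum1 = 165·256 + 12 = 42252 = 0xA50C.

A50C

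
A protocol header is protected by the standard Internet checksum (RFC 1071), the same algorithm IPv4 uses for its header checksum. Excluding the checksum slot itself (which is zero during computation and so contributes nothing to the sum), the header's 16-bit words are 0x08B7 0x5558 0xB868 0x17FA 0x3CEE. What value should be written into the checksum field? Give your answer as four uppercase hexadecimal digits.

One's-complement addition (fold any carry out of bit 15 back into bit 0):
  0x08B7 + 0x5558 = 0x05E0F
  0x5E0F + 0xB868 = 0x11677 → wrap carry → 0x1678
  0x1678 + 0x17FA = 0x02E72
  0x2E72 + 0x3CEE = 0x06B60
One's-complement sum = 0x6B60.
Checksum = ~0x6B60 & 0xFFFF = 0x949F.

949F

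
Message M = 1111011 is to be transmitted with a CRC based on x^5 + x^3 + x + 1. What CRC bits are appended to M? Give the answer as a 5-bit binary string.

10001

Append 5 zeros: 111101100000. Divide by 101011 (XOR where the leading bit is 1):
  pos 0: 111101 XOR 101011 = 010110
  pos 1: 101101 XOR 101011 = 000110
  pos 4: 110000 XOR 101011 = 011011
  pos 5: 110110 XOR 101011 = 011101
  pos 6: 111010 XOR 101011 = 010001
Remainder (last 5 bits) = 10001. This is the CRC / FCS.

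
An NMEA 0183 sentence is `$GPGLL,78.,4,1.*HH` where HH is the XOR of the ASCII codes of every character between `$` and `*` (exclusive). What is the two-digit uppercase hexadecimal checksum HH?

XOR the ASCII codes of the payload characters:
  'G' = 0x47 → acc = 0x47
  'P' = 0x50 → acc = 0x17
  'G' = 0x47 → acc = 0x50
  'L' = 0x4C → acc = 0x1C
  'L' = 0x4C → acc = 0x50
  ',' = 0x2C → acc = 0x7C
  '7' = 0x37 → acc = 0x4B
  '8' = 0x38 → acc = 0x73
  '.' = 0x2E → acc = 0x5D
  ',' = 0x2C → acc = 0x71
  '4' = 0x34 → acc = 0x45
  ',' = 0x2C → acc = 0x69
  '1' = 0x31 → acc = 0x58
  '.' = 0x2E → acc = 0x76
Checksum = 0x76.

76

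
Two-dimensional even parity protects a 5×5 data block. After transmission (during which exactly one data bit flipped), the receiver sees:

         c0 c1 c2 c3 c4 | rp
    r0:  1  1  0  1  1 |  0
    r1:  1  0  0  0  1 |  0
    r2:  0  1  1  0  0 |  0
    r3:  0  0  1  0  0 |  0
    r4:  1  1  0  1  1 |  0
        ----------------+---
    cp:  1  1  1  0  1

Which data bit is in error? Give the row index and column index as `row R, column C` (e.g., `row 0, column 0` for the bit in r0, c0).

row 3, column 2

Recompute each row's even parity and compare to rp:
  r0: data parity 0, sent rp 0 → ok
  r1: data parity 0, sent rp 0 → ok
  r2: data parity 0, sent rp 0 → ok
  r3: data parity 1, sent rp 0 → mismatch
  r4: data parity 0, sent rp 0 → ok
Recompute each column's even parity and compare to cp:
  c0: data parity 1, sent cp 1 → ok
  c1: data parity 1, sent cp 1 → ok
  c2: data parity 0, sent cp 1 → mismatch
  c3: data parity 0, sent cp 0 → ok
  c4: data parity 1, sent cp 1 → ok
Exactly one row (r3) and one column (c2) fail → the flipped bit is at their intersection.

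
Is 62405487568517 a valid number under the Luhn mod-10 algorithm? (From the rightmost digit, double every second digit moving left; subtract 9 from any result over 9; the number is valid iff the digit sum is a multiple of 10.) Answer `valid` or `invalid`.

valid

From the right, keep odd positions and double even positions (subtract 9 from any doubled value over 9):
  doubled (positions 2,4,...): 2 7 1 7 1 8 3 → sum 29
  kept (positions 1,3,...): 7 5 6 7 4 0 2 → sum 31
Total = 60.
60 mod 10 = 0, so the number is valid.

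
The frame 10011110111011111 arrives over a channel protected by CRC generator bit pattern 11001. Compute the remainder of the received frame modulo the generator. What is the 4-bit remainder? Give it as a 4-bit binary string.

0000

Modulo-2 division of 10011110111011111 by 11001:
  pos 0: 10011 XOR 11001 = 01010
  pos 1: 10101 XOR 11001 = 01100
  pos 2: 11001 XOR 11001 = 00000
  pos 8: 11101 XOR 11001 = 00100
  pos 10: 10011 XOR 11001 = 01010
  pos 11: 10101 XOR 11001 = 01100
  pos 12: 11001 XOR 11001 = 00000
Remainder = 0000 (zero — the frame passes the CRC check).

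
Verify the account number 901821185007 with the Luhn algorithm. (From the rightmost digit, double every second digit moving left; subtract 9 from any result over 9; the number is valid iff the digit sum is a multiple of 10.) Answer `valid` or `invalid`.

invalid

From the right, keep odd positions and double even positions (subtract 9 from any doubled value over 9):
  doubled (positions 2,4,...): 0 1 2 4 2 9 → sum 18
  kept (positions 1,3,...): 7 0 8 1 8 0 → sum 24
Total = 42.
42 mod 10 = 2, so the number is invalid.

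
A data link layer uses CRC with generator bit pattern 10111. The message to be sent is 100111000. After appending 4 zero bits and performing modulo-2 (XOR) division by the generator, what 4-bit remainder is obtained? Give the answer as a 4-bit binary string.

Append 4 zeros: 1001110000000. Divide by 10111 (XOR where the leading bit is 1):
  pos 0: 10011 XOR 10111 = 00100
  pos 2: 10010 XOR 10111 = 00101
  pos 4: 10100 XOR 10111 = 00011
  pos 7: 11000 XOR 10111 = 01111
  pos 8: 11110 XOR 10111 = 01001
Remainder (last 4 bits) = 1001. This is the CRC / FCS.

1001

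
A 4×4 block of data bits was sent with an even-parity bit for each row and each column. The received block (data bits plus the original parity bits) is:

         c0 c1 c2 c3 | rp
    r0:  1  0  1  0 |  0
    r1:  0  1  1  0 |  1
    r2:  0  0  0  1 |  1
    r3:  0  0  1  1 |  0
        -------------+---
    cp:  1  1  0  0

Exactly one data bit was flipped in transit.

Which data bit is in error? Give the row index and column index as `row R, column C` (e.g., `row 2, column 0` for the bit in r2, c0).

row 1, column 2

Recompute each row's even parity and compare to rp:
  r0: data parity 0, sent rp 0 → ok
  r1: data parity 0, sent rp 1 → mismatch
  r2: data parity 1, sent rp 1 → ok
  r3: data parity 0, sent rp 0 → ok
Recompute each column's even parity and compare to cp:
  c0: data parity 1, sent cp 1 → ok
  c1: data parity 1, sent cp 1 → ok
  c2: data parity 1, sent cp 0 → mismatch
  c3: data parity 0, sent cp 0 → ok
Exactly one row (r1) and one column (c2) fail → the flipped bit is at their intersection.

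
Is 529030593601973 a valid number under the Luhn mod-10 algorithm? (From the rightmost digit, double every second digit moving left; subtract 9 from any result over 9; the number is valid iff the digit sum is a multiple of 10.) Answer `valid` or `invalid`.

From the right, keep odd positions and double even positions (subtract 9 from any doubled value over 9):
  doubled (positions 2,4,...): 5 2 3 9 0 0 4 → sum 23
  kept (positions 1,3,...): 3 9 0 3 5 3 9 5 → sum 37
Total = 60.
60 mod 10 = 0, so the number is valid.

valid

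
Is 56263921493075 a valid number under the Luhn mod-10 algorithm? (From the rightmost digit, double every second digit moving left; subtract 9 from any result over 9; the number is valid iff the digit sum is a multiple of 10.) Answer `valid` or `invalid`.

valid

From the right, keep odd positions and double even positions (subtract 9 from any doubled value over 9):
  doubled (positions 2,4,...): 5 6 8 4 6 4 1 → sum 34
  kept (positions 1,3,...): 5 0 9 1 9 6 6 → sum 36
Total = 70.
70 mod 10 = 0, so the number is valid.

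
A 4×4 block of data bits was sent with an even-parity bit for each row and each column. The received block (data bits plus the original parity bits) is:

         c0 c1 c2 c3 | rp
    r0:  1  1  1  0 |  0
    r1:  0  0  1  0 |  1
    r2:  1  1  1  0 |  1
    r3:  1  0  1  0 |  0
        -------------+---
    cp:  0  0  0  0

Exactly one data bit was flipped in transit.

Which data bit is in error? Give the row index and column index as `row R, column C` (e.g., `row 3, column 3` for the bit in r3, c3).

Recompute each row's even parity and compare to rp:
  r0: data parity 1, sent rp 0 → mismatch
  r1: data parity 1, sent rp 1 → ok
  r2: data parity 1, sent rp 1 → ok
  r3: data parity 0, sent rp 0 → ok
Recompute each column's even parity and compare to cp:
  c0: data parity 1, sent cp 0 → mismatch
  c1: data parity 0, sent cp 0 → ok
  c2: data parity 0, sent cp 0 → ok
  c3: data parity 0, sent cp 0 → ok
Exactly one row (r0) and one column (c0) fail → the flipped bit is at their intersection.

row 0, column 0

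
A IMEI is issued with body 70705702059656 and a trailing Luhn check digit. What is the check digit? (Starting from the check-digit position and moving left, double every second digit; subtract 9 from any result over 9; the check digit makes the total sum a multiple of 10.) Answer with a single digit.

Partial digits right→left: 6 5 6 9 5 0 2 0 7 5 0 7 0 7
Double every second digit counting from the check-digit position (so the 1st, 3rd, 5th, ... of the partial from the right).
  doubled (with −9 where >9): 3 3 1 4 5 0 0 → sum 16
  kept as-is: 5 9 0 0 5 7 7 → sum 33
Total = 16 + 33 = 49.
Check digit = (10 − (49 mod 10)) mod 10 = 1.

1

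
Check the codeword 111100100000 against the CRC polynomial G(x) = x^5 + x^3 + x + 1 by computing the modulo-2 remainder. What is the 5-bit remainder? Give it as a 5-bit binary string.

Modulo-2 division of 111100100000 by 101011:
  pos 0: 111100 XOR 101011 = 010111
  pos 1: 101111 XOR 101011 = 000100
  pos 4: 100000 XOR 101011 = 001011
  pos 6: 101100 XOR 101011 = 000111
Remainder = 00111 (nonzero — an error is detected).

00111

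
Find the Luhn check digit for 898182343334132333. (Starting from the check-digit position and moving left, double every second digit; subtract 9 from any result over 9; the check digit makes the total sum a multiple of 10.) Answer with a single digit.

Partial digits right→left: 3 3 3 2 3 1 4 3 3 3 4 3 2 8 1 8 9 8
Double every second digit counting from the check-digit position (so the 1st, 3rd, 5th, ... of the partial from the right).
  doubled (with −9 where >9): 6 6 6 8 6 8 4 2 9 → sum 55
  kept as-is: 3 2 1 3 3 3 8 8 8 → sum 39
Total = 55 + 39 = 94.
Check digit = (10 − (94 mod 10)) mod 10 = 6.

6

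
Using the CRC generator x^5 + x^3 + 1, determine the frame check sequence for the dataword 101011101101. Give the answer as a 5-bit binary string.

Append 5 zeros: 10101110110100000. Divide by 101001 (XOR where the leading bit is 1):
  pos 0: 101011 XOR 101001 = 000010
  pos 4: 101011 XOR 101001 = 000010
  pos 8: 100100 XOR 101001 = 001101
  pos 10: 110100 XOR 101001 = 011101
  pos 11: 111010 XOR 101001 = 010011
Remainder (last 5 bits) = 10011. This is the CRC / FCS.

10011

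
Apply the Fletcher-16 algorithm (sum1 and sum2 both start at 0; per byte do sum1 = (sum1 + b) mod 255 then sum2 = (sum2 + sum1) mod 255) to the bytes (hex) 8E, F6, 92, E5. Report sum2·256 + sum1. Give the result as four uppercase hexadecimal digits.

2AFD

Running sums (mod 255):
  after byte 0 (8E): sum1=142, sum2=142
  after byte 1 (F6): sum1=133, sum2=20
  after byte 2 (92): sum1=24, sum2=44
  after byte 3 (E5): sum1=253, sum2=42
Checksum = sum2·256 + sum1 = 42·256 + 253 = 11005 = 0x2AFD.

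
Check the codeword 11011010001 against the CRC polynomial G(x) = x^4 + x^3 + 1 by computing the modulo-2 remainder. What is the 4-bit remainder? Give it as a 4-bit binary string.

Modulo-2 division of 11011010001 by 11001:
  pos 0: 11011 XOR 11001 = 00010
  pos 3: 10010 XOR 11001 = 01011
  pos 4: 10110 XOR 11001 = 01111
  pos 5: 11110 XOR 11001 = 00111
Remainder = 1111 (nonzero — an error is detected).

1111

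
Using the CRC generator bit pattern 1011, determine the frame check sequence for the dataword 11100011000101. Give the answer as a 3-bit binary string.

100

Append 3 zeros: 11100011000101000. Divide by 1011 (XOR where the leading bit is 1):
  pos 0: 1110 XOR 1011 = 0101
  pos 1: 1010 XOR 1011 = 0001
  pos 4: 1011 XOR 1011 = 0000
  pos 11: 1010 XOR 1011 = 0001
Remainder (last 3 bits) = 100. This is the CRC / FCS.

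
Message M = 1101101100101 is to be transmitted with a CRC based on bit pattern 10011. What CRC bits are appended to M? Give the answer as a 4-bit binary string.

0011

Append 4 zeros: 11011011001010000. Divide by 10011 (XOR where the leading bit is 1):
  pos 0: 11011 XOR 10011 = 01000
  pos 1: 10000 XOR 10011 = 00011
  pos 4: 11110 XOR 10011 = 01101
  pos 5: 11010 XOR 10011 = 01001
  pos 6: 10011 XOR 10011 = 00000
  pos 12: 10000 XOR 10011 = 00011
Remainder (last 4 bits) = 0011. This is the CRC / FCS.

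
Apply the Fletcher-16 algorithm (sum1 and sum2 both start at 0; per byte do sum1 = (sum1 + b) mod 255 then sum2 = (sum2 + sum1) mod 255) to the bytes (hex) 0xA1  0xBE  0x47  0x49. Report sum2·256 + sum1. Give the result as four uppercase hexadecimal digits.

Running sums (mod 255):
  after byte 0 (0xA1): sum1=161, sum2=161
  after byte 1 (0xBE): sum1=96, sum2=2
  after byte 2 (0x47): sum1=167, sum2=169
  after byte 3 (0x49): sum1=240, sum2=154
Checksum = sum2·256 + sum1 = 154·256 + 240 = 39664 = 0x9AF0.

9AF0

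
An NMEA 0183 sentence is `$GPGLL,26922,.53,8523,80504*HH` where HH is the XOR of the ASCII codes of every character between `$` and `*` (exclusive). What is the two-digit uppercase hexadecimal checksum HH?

XOR the ASCII codes of the payload characters:
  'G' = 0x47 → acc = 0x47
  'P' = 0x50 → acc = 0x17
  'G' = 0x47 → acc = 0x50
  'L' = 0x4C → acc = 0x1C
  'L' = 0x4C → acc = 0x50
  ',' = 0x2C → acc = 0x7C
  '2' = 0x32 → acc = 0x4E
  '6' = 0x36 → acc = 0x78
  '9' = 0x39 → acc = 0x41
  '2' = 0x32 → acc = 0x73
  '2' = 0x32 → acc = 0x41
  ',' = 0x2C → acc = 0x6D
  '.' = 0x2E → acc = 0x43
  '5' = 0x35 → acc = 0x76
  '3' = 0x33 → acc = 0x45
  ',' = 0x2C → acc = 0x69
  '8' = 0x38 → acc = 0x51
  '5' = 0x35 → acc = 0x64
  '2' = 0x32 → acc = 0x56
  '3' = 0x33 → acc = 0x65
  ',' = 0x2C → acc = 0x49
  '8' = 0x38 → acc = 0x71
  '0' = 0x30 → acc = 0x41
  '5' = 0x35 → acc = 0x74
  '0' = 0x30 → acc = 0x44
  '4' = 0x34 → acc = 0x70
Checksum = 0x70.

70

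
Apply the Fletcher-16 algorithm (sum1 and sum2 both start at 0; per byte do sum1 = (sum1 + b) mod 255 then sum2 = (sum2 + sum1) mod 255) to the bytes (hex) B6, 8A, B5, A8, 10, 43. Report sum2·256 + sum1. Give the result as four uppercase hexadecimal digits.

Running sums (mod 255):
  after byte 0 (B6): sum1=182, sum2=182
  after byte 1 (8A): sum1=65, sum2=247
  after byte 2 (B5): sum1=246, sum2=238
  after byte 3 (A8): sum1=159, sum2=142
  after byte 4 (10): sum1=175, sum2=62
  after byte 5 (43): sum1=242, sum2=49
Checksum = sum2·256 + sum1 = 49·256 + 242 = 12786 = 0x31F2.

31F2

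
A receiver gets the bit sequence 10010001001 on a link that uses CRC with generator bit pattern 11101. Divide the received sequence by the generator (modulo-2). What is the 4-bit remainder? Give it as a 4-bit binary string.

Modulo-2 division of 10010001001 by 11101:
  pos 0: 10010 XOR 11101 = 01111
  pos 1: 11110 XOR 11101 = 00011
  pos 4: 11010 XOR 11101 = 00111
  pos 6: 11101 XOR 11101 = 00000
Remainder = 0000 (zero — the frame passes the CRC check).

0000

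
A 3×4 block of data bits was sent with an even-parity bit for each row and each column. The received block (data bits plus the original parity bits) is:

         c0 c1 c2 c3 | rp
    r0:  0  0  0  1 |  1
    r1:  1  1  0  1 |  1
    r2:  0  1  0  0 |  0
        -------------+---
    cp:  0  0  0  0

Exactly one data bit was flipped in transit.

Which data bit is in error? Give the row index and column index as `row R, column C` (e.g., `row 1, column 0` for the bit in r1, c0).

Recompute each row's even parity and compare to rp:
  r0: data parity 1, sent rp 1 → ok
  r1: data parity 1, sent rp 1 → ok
  r2: data parity 1, sent rp 0 → mismatch
Recompute each column's even parity and compare to cp:
  c0: data parity 1, sent cp 0 → mismatch
  c1: data parity 0, sent cp 0 → ok
  c2: data parity 0, sent cp 0 → ok
  c3: data parity 0, sent cp 0 → ok
Exactly one row (r2) and one column (c0) fail → the flipped bit is at their intersection.

row 2, column 0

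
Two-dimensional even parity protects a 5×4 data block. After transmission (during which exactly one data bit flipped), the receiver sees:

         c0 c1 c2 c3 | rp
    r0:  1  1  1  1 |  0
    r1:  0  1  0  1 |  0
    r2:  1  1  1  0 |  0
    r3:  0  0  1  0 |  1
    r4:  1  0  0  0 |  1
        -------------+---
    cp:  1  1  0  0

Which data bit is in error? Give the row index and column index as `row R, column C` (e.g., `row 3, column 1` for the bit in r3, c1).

row 2, column 2

Recompute each row's even parity and compare to rp:
  r0: data parity 0, sent rp 0 → ok
  r1: data parity 0, sent rp 0 → ok
  r2: data parity 1, sent rp 0 → mismatch
  r3: data parity 1, sent rp 1 → ok
  r4: data parity 1, sent rp 1 → ok
Recompute each column's even parity and compare to cp:
  c0: data parity 1, sent cp 1 → ok
  c1: data parity 1, sent cp 1 → ok
  c2: data parity 1, sent cp 0 → mismatch
  c3: data parity 0, sent cp 0 → ok
Exactly one row (r2) and one column (c2) fail → the flipped bit is at their intersection.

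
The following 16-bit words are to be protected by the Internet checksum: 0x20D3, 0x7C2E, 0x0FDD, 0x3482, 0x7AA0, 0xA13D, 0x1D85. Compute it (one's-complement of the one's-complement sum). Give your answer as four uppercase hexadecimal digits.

One's-complement addition (fold any carry out of bit 15 back into bit 0):
  0x20D3 + 0x7C2E = 0x09D01
  0x9D01 + 0x0FDD = 0x0ACDE
  0xACDE + 0x3482 = 0x0E160
  0xE160 + 0x7AA0 = 0x15C00 → wrap carry → 0x5C01
  0x5C01 + 0xA13D = 0x0FD3E
  0xFD3E + 0x1D85 = 0x11AC3 → wrap carry → 0x1AC4
One's-complement sum = 0x1AC4.
Checksum = ~0x1AC4 & 0xFFFF = 0xE53B.

E53B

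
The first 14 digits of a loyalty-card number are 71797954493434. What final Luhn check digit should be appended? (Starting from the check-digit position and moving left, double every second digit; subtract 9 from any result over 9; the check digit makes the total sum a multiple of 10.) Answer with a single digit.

1

Partial digits right→left: 4 3 4 3 9 4 4 5 9 7 9 7 1 7
Double every second digit counting from the check-digit position (so the 1st, 3rd, 5th, ... of the partial from the right).
  doubled (with −9 where >9): 8 8 9 8 9 9 2 → sum 53
  kept as-is: 3 3 4 5 7 7 7 → sum 36
Total = 53 + 36 = 89.
Check digit = (10 − (89 mod 10)) mod 10 = 1.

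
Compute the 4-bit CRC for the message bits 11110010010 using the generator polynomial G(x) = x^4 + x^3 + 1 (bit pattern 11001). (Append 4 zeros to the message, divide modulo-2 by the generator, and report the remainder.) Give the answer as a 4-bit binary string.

Append 4 zeros: 111100100100000. Divide by 11001 (XOR where the leading bit is 1):
  pos 0: 11110 XOR 11001 = 00111
  pos 2: 11101 XOR 11001 = 00100
  pos 4: 10000 XOR 11001 = 01001
  pos 5: 10011 XOR 11001 = 01010
  pos 6: 10100 XOR 11001 = 01101
  pos 7: 11010 XOR 11001 = 00011
  pos 10: 11000 XOR 11001 = 00001
Remainder (last 4 bits) = 0001. This is the CRC / FCS.

0001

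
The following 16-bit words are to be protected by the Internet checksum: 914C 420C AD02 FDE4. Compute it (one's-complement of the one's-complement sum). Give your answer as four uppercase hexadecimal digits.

81BF

One's-complement addition (fold any carry out of bit 15 back into bit 0):
  0x914C + 0x420C = 0x0D358
  0xD358 + 0xAD02 = 0x1805A → wrap carry → 0x805B
  0x805B + 0xFDE4 = 0x17E3F → wrap carry → 0x7E40
One's-complement sum = 0x7E40.
Checksum = ~0x7E40 & 0xFFFF = 0x81BF.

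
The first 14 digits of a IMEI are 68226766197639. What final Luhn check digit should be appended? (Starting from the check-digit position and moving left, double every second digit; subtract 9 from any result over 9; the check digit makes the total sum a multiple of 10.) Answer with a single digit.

Partial digits right→left: 9 3 6 7 9 1 6 6 7 6 2 2 8 6
Double every second digit counting from the check-digit position (so the 1st, 3rd, 5th, ... of the partial from the right).
  doubled (with −9 where >9): 9 3 9 3 5 4 7 → sum 40
  kept as-is: 3 7 1 6 6 2 6 → sum 31
Total = 40 + 31 = 71.
Check digit = (10 − (71 mod 10)) mod 10 = 9.

9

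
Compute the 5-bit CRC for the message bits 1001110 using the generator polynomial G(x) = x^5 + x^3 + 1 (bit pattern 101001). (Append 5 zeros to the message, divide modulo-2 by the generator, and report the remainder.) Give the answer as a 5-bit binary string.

01010

Append 5 zeros: 100111000000. Divide by 101001 (XOR where the leading bit is 1):
  pos 0: 100111 XOR 101001 = 001110
  pos 2: 111000 XOR 101001 = 010001
  pos 3: 100010 XOR 101001 = 001011
  pos 5: 101100 XOR 101001 = 000101
Remainder (last 5 bits) = 01010. This is the CRC / FCS.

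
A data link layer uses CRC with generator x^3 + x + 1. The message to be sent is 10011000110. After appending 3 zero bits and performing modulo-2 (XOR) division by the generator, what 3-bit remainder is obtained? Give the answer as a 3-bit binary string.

011

Append 3 zeros: 10011000110000. Divide by 1011 (XOR where the leading bit is 1):
  pos 0: 1001 XOR 1011 = 0010
  pos 2: 1010 XOR 1011 = 0001
  pos 5: 1001 XOR 1011 = 0010
  pos 7: 1010 XOR 1011 = 0001
  pos 10: 1000 XOR 1011 = 0011
Remainder (last 3 bits) = 011. This is the CRC / FCS.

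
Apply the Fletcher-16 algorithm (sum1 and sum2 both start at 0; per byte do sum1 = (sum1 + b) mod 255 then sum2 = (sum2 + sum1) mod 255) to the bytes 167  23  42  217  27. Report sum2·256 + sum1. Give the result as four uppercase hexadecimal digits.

Running sums (mod 255):
  after byte 0 (167): sum1=167, sum2=167
  after byte 1 (23): sum1=190, sum2=102
  after byte 2 (42): sum1=232, sum2=79
  after byte 3 (217): sum1=194, sum2=18
  after byte 4 (27): sum1=221, sum2=239
Checksum = sum2·256 + sum1 = 239·256 + 221 = 61405 = 0xEFDD.

EFDD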